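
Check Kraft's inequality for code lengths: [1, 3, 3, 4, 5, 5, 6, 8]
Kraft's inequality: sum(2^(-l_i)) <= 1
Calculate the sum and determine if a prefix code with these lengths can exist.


Sum = 2^(-1) + 2^(-3) + 2^(-3) + 2^(-4) + 2^(-5) + 2^(-5) + 2^(-6) + 2^(-8)
    = 0.5 + 0.125 + 0.125 + 0.0625 + 0.03125 + 0.03125 + 0.015625 + 0.00390625
    = 229/256 = 0.89453125
Since 0.89453125 <= 1, Kraft's inequality IS satisfied.
A prefix code with these lengths CAN exist.

Kraft sum = 0.89453125. Satisfied.


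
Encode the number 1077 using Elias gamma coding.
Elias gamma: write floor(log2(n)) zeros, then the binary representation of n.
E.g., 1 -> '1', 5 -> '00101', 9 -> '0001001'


num_bits = floor(log2(1077)) + 1 = 11
leading_zeros = num_bits - 1 = 10
binary(1077) = 10000110101

Elias gamma(1077) = '0000000000' + '10000110101' = 000000000010000110101 (21 bits)


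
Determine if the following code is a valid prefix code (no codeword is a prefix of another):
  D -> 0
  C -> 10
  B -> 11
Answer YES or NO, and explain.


Checking each pair (does one codeword prefix another?):
  D='0' vs C='10': no prefix
  D='0' vs B='11': no prefix
  C='10' vs D='0': no prefix
  C='10' vs B='11': no prefix
  B='11' vs D='0': no prefix
  B='11' vs C='10': no prefix
No violation found over all pairs.

YES -- this is a valid prefix code. No codeword is a prefix of any other codeword.


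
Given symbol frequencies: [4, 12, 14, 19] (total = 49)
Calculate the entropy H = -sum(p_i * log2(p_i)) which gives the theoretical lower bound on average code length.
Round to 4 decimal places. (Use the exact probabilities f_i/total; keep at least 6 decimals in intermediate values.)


Per-symbol terms -p_i * log2(p_i) with p_i = f_i/49:
  p = 4/49 = 0.081633: log2(p) = -3.614710, -p*log2(p) = 0.295078
  p = 12/49 = 0.244898: log2(p) = -2.029747, -p*log2(p) = 0.497081
  p = 14/49 = 0.285714: log2(p) = -1.807355, -p*log2(p) = 0.516387
  p = 19/49 = 0.387755: log2(p) = -1.366782, -p*log2(p) = 0.529977
H = 0.295078 + 0.497081 + 0.516387 + 0.529977 = 1.838523

H = 1.8385 bits/symbol


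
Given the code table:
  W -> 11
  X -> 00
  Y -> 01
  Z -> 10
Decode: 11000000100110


Decoding:
11 -> W
00 -> X
00 -> X
00 -> X
10 -> Z
01 -> Y
10 -> Z


Result: WXXXZYZ


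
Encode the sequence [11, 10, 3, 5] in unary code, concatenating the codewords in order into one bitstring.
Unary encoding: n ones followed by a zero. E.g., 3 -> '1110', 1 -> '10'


Encode each number as n ones followed by a terminating 0:
  11 -> 111111111110 (12 bits)
  10 -> 11111111110 (11 bits)
  3 -> 1110 (4 bits)
  5 -> 111110 (6 bits)
Total length = 12 + 11 + 4 + 6 = 33 bits.

Unary([11, 10, 3, 5]) = 111111111110111111111101110111110 (33 bits)


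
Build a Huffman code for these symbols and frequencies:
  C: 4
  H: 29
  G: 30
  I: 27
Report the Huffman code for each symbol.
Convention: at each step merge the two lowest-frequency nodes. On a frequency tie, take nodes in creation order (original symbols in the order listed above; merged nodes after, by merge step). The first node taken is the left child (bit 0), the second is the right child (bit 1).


Huffman tree construction:
Step 1: Merge C(4) + I(27) = 31
Step 2: Merge H(29) + G(30) = 59
Step 3: Merge (C+I)(31) + (H+G)(59) = 90
Read each symbol's code off the tree from the root (left child = 0, right child = 1).

Codes:
  C: 00 (length 2)
  H: 10 (length 2)
  G: 11 (length 2)
  I: 01 (length 2)
Average code length: 180/90 = 2.0000 bits/symbol


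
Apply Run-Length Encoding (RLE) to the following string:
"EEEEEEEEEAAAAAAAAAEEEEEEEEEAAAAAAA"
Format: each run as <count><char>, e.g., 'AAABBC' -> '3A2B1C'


Scanning runs left to right:
  i=0: run of 'E' x 9 -> '9E'
  i=9: run of 'A' x 9 -> '9A'
  i=18: run of 'E' x 9 -> '9E'
  i=27: run of 'A' x 7 -> '7A'

RLE = 9E9A9E7A


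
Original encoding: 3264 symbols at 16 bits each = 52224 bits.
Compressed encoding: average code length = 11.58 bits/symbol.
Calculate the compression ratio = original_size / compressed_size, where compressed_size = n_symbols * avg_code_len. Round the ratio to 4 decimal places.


original_size = n_symbols * orig_bits = 3264 * 16 = 52224 bits
compressed_size = n_symbols * avg_code_len = 3264 * 11.58 = 37797.12 bits
ratio = original_size / compressed_size = 52224 / 37797.12 = 1.3817

Compression ratio = 1.3817


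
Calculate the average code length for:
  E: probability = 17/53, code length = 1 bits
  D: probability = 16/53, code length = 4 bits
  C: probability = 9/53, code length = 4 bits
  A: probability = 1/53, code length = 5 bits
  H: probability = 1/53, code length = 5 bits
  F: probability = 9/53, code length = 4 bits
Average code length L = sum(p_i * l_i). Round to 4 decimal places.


Weighted contributions p_i * l_i:
  E: (17/53) * 1 = 17/53
  D: (16/53) * 4 = 64/53
  C: (9/53) * 4 = 36/53
  A: (1/53) * 5 = 5/53
  H: (1/53) * 5 = 5/53
  F: (9/53) * 4 = 36/53
Sum = (17 + 64 + 36 + 5 + 5 + 36)/53 = 163/53

L = 163/53 = 3.0755 bits/symbol


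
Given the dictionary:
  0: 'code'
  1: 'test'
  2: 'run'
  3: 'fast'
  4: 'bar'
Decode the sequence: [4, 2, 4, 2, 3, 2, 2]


Look up each index in the dictionary:
  4 -> 'bar'
  2 -> 'run'
  4 -> 'bar'
  2 -> 'run'
  3 -> 'fast'
  2 -> 'run'
  2 -> 'run'

Decoded: "bar run bar run fast run run"


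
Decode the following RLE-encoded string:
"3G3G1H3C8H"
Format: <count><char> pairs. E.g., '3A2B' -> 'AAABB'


Expanding each <count><char> pair:
  3G -> 'GGG'
  3G -> 'GGG'
  1H -> 'H'
  3C -> 'CCC'
  8H -> 'HHHHHHHH'

Decoded = GGGGGGHCCCHHHHHHHH


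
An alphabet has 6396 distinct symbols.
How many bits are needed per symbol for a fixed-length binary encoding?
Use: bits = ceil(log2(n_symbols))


log2(6396) = 12.643
Bracket: 2^12 = 4096 < 6396 <= 2^13 = 8192
So ceil(log2(6396)) = 13

bits = ceil(log2(6396)) = ceil(12.643) = 13 bits


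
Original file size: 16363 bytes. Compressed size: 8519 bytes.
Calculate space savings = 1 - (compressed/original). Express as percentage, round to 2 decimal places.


ratio = compressed/original = 8519/16363 = 0.520626
savings = 1 - ratio = 1 - 0.520626 = 0.479374
as a percentage: 0.479374 * 100 = 47.94%

Space savings = 1 - 8519/16363 = 47.94%


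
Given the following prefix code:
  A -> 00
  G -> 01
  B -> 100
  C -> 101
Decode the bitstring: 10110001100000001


Decoding step by step:
Bits 101 -> C
Bits 100 -> B
Bits 01 -> G
Bits 100 -> B
Bits 00 -> A
Bits 00 -> A
Bits 01 -> G


Decoded message: CBGBAAG


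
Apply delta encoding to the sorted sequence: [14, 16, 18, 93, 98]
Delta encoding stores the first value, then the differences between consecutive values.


First value: 14
Deltas:
  16 - 14 = 2
  18 - 16 = 2
  93 - 18 = 75
  98 - 93 = 5


Delta encoded: [14, 2, 2, 75, 5]


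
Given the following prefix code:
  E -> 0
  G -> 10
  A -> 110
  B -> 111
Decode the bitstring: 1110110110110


Decoding step by step:
Bits 111 -> B
Bits 0 -> E
Bits 110 -> A
Bits 110 -> A
Bits 110 -> A


Decoded message: BEAAA


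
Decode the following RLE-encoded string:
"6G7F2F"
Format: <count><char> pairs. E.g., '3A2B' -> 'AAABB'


Expanding each <count><char> pair:
  6G -> 'GGGGGG'
  7F -> 'FFFFFFF'
  2F -> 'FF'

Decoded = GGGGGGFFFFFFFFF


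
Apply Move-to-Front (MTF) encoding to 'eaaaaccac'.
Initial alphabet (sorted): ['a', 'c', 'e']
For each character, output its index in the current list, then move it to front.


MTF encoding:
'e': index 2 in ['a', 'c', 'e'] -> ['e', 'a', 'c']
'a': index 1 in ['e', 'a', 'c'] -> ['a', 'e', 'c']
'a': index 0 in ['a', 'e', 'c'] -> ['a', 'e', 'c']
'a': index 0 in ['a', 'e', 'c'] -> ['a', 'e', 'c']
'a': index 0 in ['a', 'e', 'c'] -> ['a', 'e', 'c']
'c': index 2 in ['a', 'e', 'c'] -> ['c', 'a', 'e']
'c': index 0 in ['c', 'a', 'e'] -> ['c', 'a', 'e']
'a': index 1 in ['c', 'a', 'e'] -> ['a', 'c', 'e']
'c': index 1 in ['a', 'c', 'e'] -> ['c', 'a', 'e']


Output: [2, 1, 0, 0, 0, 2, 0, 1, 1]


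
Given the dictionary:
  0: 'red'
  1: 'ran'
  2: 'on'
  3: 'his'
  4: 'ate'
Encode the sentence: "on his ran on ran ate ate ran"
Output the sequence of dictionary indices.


Look up each word in the dictionary:
  'on' -> 2
  'his' -> 3
  'ran' -> 1
  'on' -> 2
  'ran' -> 1
  'ate' -> 4
  'ate' -> 4
  'ran' -> 1

Encoded: [2, 3, 1, 2, 1, 4, 4, 1]


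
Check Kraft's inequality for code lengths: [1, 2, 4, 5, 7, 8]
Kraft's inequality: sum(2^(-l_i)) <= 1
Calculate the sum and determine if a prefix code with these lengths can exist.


Sum = 2^(-1) + 2^(-2) + 2^(-4) + 2^(-5) + 2^(-7) + 2^(-8)
    = 0.5 + 0.25 + 0.0625 + 0.03125 + 0.0078125 + 0.00390625
    = 219/256 = 0.85546875
Since 0.85546875 <= 1, Kraft's inequality IS satisfied.
A prefix code with these lengths CAN exist.

Kraft sum = 0.85546875. Satisfied.


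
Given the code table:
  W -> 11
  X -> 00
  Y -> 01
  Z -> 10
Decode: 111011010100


Decoding:
11 -> W
10 -> Z
11 -> W
01 -> Y
01 -> Y
00 -> X


Result: WZWYYX


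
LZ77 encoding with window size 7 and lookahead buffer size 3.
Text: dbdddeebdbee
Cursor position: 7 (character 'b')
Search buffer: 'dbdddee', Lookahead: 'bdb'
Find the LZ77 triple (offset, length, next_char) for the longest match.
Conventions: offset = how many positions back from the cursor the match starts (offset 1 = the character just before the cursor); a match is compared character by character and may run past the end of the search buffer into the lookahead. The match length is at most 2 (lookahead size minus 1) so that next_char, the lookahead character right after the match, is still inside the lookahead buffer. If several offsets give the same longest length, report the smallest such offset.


Try each offset into the search buffer:
  offset=1 (pos 6, char 'e'): match length 0
  offset=2 (pos 5, char 'e'): match length 0
  offset=3 (pos 4, char 'd'): match length 0
  offset=4 (pos 3, char 'd'): match length 0
  offset=5 (pos 2, char 'd'): match length 0
  offset=6 (pos 1, char 'b'): match length 2
  offset=7 (pos 0, char 'd'): match length 0
Longest match has length 2 at offset 6.
next_char = character at position 7 + 2 = 9 -> 'b'

Best match: offset=6, length=2 (matching 'bd' starting at position 1)
LZ77 triple: (6, 2, 'b')


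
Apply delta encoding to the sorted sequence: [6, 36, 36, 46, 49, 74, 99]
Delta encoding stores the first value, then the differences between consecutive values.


First value: 6
Deltas:
  36 - 6 = 30
  36 - 36 = 0
  46 - 36 = 10
  49 - 46 = 3
  74 - 49 = 25
  99 - 74 = 25


Delta encoded: [6, 30, 0, 10, 3, 25, 25]


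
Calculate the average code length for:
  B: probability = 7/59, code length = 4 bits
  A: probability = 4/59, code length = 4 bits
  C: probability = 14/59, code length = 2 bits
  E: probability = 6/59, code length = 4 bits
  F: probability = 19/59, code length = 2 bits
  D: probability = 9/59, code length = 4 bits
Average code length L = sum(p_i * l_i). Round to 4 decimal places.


Weighted contributions p_i * l_i:
  B: (7/59) * 4 = 28/59
  A: (4/59) * 4 = 16/59
  C: (14/59) * 2 = 28/59
  E: (6/59) * 4 = 24/59
  F: (19/59) * 2 = 38/59
  D: (9/59) * 4 = 36/59
Sum = (28 + 16 + 28 + 24 + 38 + 36)/59 = 170/59

L = 170/59 = 2.8814 bits/symbol


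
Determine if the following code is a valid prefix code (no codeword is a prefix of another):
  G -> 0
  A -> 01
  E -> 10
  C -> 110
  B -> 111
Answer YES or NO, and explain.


Checking each pair (does one codeword prefix another?):
  G='0' vs A='01': prefix -- VIOLATION

NO -- this is NOT a valid prefix code. G (0) is a prefix of A (01).


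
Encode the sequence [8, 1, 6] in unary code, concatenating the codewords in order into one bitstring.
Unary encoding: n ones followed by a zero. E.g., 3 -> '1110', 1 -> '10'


Encode each number as n ones followed by a terminating 0:
  8 -> 111111110 (9 bits)
  1 -> 10 (2 bits)
  6 -> 1111110 (7 bits)
Total length = 9 + 2 + 7 = 18 bits.

Unary([8, 1, 6]) = 111111110101111110 (18 bits)


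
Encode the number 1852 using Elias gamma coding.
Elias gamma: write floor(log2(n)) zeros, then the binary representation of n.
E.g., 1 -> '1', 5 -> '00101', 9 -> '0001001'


num_bits = floor(log2(1852)) + 1 = 11
leading_zeros = num_bits - 1 = 10
binary(1852) = 11100111100

Elias gamma(1852) = '0000000000' + '11100111100' = 000000000011100111100 (21 bits)


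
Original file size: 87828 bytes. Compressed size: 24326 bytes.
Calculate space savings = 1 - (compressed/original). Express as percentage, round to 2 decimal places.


ratio = compressed/original = 24326/87828 = 0.276973
savings = 1 - ratio = 1 - 0.276973 = 0.723027
as a percentage: 0.723027 * 100 = 72.3%

Space savings = 1 - 24326/87828 = 72.3%


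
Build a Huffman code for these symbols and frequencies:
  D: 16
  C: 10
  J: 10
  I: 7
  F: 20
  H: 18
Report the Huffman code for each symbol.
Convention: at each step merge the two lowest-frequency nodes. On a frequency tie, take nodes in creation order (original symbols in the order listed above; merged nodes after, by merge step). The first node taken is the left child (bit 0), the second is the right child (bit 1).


Huffman tree construction:
Step 1: Merge I(7) + C(10) = 17
Step 2: Merge J(10) + D(16) = 26
Step 3: Merge (I+C)(17) + H(18) = 35
Step 4: Merge F(20) + (J+D)(26) = 46
Step 5: Merge ((I+C)+H)(35) + (F+(J+D))(46) = 81
Read each symbol's code off the tree from the root (left child = 0, right child = 1).

Codes:
  D: 111 (length 3)
  C: 001 (length 3)
  J: 110 (length 3)
  I: 000 (length 3)
  F: 10 (length 2)
  H: 01 (length 2)
Average code length: 205/81 = 2.5309 bits/symbol


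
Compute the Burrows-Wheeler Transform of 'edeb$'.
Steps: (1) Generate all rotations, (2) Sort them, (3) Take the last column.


Rotations (sorted):
  0: $edeb -> last char: b
  1: b$ede -> last char: e
  2: deb$e -> last char: e
  3: eb$ed -> last char: d
  4: edeb$ -> last char: $


BWT = beed$


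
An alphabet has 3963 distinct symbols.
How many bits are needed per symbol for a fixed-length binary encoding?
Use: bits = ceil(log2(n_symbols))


log2(3963) = 11.9524
Bracket: 2^11 = 2048 < 3963 <= 2^12 = 4096
So ceil(log2(3963)) = 12

bits = ceil(log2(3963)) = ceil(11.9524) = 12 bits


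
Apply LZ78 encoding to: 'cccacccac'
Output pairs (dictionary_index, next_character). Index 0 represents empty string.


LZ78 encoding steps:
Dictionary: {0: ''}
Step 1: w='' (idx 0), next='c' -> output (0, 'c'), add 'c' as idx 1
Step 2: w='c' (idx 1), next='c' -> output (1, 'c'), add 'cc' as idx 2
Step 3: w='' (idx 0), next='a' -> output (0, 'a'), add 'a' as idx 3
Step 4: w='cc' (idx 2), next='c' -> output (2, 'c'), add 'ccc' as idx 4
Step 5: w='a' (idx 3), next='c' -> output (3, 'c'), add 'ac' as idx 5


Encoded: [(0, 'c'), (1, 'c'), (0, 'a'), (2, 'c'), (3, 'c')]


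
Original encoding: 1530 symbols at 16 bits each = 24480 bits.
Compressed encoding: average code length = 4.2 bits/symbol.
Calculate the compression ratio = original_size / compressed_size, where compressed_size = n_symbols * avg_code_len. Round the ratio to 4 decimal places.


original_size = n_symbols * orig_bits = 1530 * 16 = 24480 bits
compressed_size = n_symbols * avg_code_len = 1530 * 4.2 = 6426.0 bits
ratio = original_size / compressed_size = 24480 / 6426.0 = 3.8095

Compression ratio = 3.8095


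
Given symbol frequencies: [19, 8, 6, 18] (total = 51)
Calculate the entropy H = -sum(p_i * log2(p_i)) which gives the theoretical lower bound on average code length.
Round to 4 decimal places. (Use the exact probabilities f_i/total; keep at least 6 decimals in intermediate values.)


Per-symbol terms -p_i * log2(p_i) with p_i = f_i/51:
  p = 19/51 = 0.372549: log2(p) = -1.424498, -p*log2(p) = 0.530695
  p = 8/51 = 0.156863: log2(p) = -2.672425, -p*log2(p) = 0.419204
  p = 6/51 = 0.117647: log2(p) = -3.087463, -p*log2(p) = 0.363231
  p = 18/51 = 0.352941: log2(p) = -1.502500, -p*log2(p) = 0.530294
H = 0.530695 + 0.419204 + 0.363231 + 0.530294 = 1.843424

H = 1.8434 bits/symbol


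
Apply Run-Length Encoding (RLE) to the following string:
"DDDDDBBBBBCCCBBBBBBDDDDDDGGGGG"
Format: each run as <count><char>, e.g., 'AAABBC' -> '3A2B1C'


Scanning runs left to right:
  i=0: run of 'D' x 5 -> '5D'
  i=5: run of 'B' x 5 -> '5B'
  i=10: run of 'C' x 3 -> '3C'
  i=13: run of 'B' x 6 -> '6B'
  i=19: run of 'D' x 6 -> '6D'
  i=25: run of 'G' x 5 -> '5G'

RLE = 5D5B3C6B6D5G


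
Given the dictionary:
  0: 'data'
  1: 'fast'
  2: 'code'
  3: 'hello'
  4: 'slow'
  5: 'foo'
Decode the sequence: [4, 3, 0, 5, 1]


Look up each index in the dictionary:
  4 -> 'slow'
  3 -> 'hello'
  0 -> 'data'
  5 -> 'foo'
  1 -> 'fast'

Decoded: "slow hello data foo fast"


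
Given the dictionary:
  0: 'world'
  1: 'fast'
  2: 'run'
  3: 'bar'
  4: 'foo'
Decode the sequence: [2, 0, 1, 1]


Look up each index in the dictionary:
  2 -> 'run'
  0 -> 'world'
  1 -> 'fast'
  1 -> 'fast'

Decoded: "run world fast fast"


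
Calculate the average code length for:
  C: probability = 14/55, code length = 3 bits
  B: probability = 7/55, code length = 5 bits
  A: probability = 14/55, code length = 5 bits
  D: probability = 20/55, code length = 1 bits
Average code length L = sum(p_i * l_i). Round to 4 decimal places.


Weighted contributions p_i * l_i:
  C: (14/55) * 3 = 42/55
  B: (7/55) * 5 = 35/55
  A: (14/55) * 5 = 70/55
  D: (20/55) * 1 = 20/55
Sum = (42 + 35 + 70 + 20)/55 = 167/55

L = 167/55 = 3.0364 bits/symbol


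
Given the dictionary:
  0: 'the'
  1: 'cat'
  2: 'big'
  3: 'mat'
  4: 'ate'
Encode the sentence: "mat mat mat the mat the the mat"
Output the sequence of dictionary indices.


Look up each word in the dictionary:
  'mat' -> 3
  'mat' -> 3
  'mat' -> 3
  'the' -> 0
  'mat' -> 3
  'the' -> 0
  'the' -> 0
  'mat' -> 3

Encoded: [3, 3, 3, 0, 3, 0, 0, 3]


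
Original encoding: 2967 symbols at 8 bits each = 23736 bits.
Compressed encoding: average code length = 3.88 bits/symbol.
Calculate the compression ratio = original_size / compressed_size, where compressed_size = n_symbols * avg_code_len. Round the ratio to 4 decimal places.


original_size = n_symbols * orig_bits = 2967 * 8 = 23736 bits
compressed_size = n_symbols * avg_code_len = 2967 * 3.88 = 11511.96 bits
ratio = original_size / compressed_size = 23736 / 11511.96 = 2.0619

Compression ratio = 2.0619


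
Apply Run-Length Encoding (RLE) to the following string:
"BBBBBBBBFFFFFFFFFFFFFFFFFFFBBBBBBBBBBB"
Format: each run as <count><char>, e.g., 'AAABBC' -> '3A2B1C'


Scanning runs left to right:
  i=0: run of 'B' x 8 -> '8B'
  i=8: run of 'F' x 19 -> '19F'
  i=27: run of 'B' x 11 -> '11B'

RLE = 8B19F11B


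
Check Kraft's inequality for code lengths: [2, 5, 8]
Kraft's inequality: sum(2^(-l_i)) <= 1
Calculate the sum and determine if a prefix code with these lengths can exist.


Sum = 2^(-2) + 2^(-5) + 2^(-8)
    = 0.25 + 0.03125 + 0.00390625
    = 73/256 = 0.28515625
Since 0.28515625 <= 1, Kraft's inequality IS satisfied.
A prefix code with these lengths CAN exist.

Kraft sum = 0.28515625. Satisfied.


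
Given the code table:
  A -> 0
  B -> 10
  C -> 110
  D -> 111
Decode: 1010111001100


Decoding:
10 -> B
10 -> B
111 -> D
0 -> A
0 -> A
110 -> C
0 -> A


Result: BBDAACA


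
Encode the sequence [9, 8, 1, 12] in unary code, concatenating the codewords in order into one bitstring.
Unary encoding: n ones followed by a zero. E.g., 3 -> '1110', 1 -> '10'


Encode each number as n ones followed by a terminating 0:
  9 -> 1111111110 (10 bits)
  8 -> 111111110 (9 bits)
  1 -> 10 (2 bits)
  12 -> 1111111111110 (13 bits)
Total length = 10 + 9 + 2 + 13 = 34 bits.

Unary([9, 8, 1, 12]) = 1111111110111111110101111111111110 (34 bits)


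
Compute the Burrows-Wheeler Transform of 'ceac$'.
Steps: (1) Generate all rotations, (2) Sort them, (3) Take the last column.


Rotations (sorted):
  0: $ceac -> last char: c
  1: ac$ce -> last char: e
  2: c$cea -> last char: a
  3: ceac$ -> last char: $
  4: eac$c -> last char: c


BWT = cea$c


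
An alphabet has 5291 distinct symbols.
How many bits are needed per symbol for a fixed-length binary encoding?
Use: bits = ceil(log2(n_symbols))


log2(5291) = 12.3693
Bracket: 2^12 = 4096 < 5291 <= 2^13 = 8192
So ceil(log2(5291)) = 13

bits = ceil(log2(5291)) = ceil(12.3693) = 13 bits


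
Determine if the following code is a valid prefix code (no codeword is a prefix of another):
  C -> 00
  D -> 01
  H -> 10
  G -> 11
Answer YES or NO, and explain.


Checking each pair (does one codeword prefix another?):
  C='00' vs D='01': no prefix
  C='00' vs H='10': no prefix
  C='00' vs G='11': no prefix
  D='01' vs C='00': no prefix
  D='01' vs H='10': no prefix
  D='01' vs G='11': no prefix
  H='10' vs C='00': no prefix
  H='10' vs D='01': no prefix
  H='10' vs G='11': no prefix
  G='11' vs C='00': no prefix
  G='11' vs D='01': no prefix
  G='11' vs H='10': no prefix
No violation found over all pairs.

YES -- this is a valid prefix code. No codeword is a prefix of any other codeword.


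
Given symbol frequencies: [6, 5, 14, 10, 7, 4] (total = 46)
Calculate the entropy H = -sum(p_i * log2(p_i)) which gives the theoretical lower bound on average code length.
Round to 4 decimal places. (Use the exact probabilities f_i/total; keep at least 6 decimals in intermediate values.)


Per-symbol terms -p_i * log2(p_i) with p_i = f_i/46:
  p = 6/46 = 0.130435: log2(p) = -2.938599, -p*log2(p) = 0.383296
  p = 5/46 = 0.108696: log2(p) = -3.201634, -p*log2(p) = 0.348004
  p = 14/46 = 0.304348: log2(p) = -1.716207, -p*log2(p) = 0.522324
  p = 10/46 = 0.217391: log2(p) = -2.201634, -p*log2(p) = 0.478616
  p = 7/46 = 0.152174: log2(p) = -2.716207, -p*log2(p) = 0.413336
  p = 4/46 = 0.086957: log2(p) = -3.523562, -p*log2(p) = 0.306397
H = 0.383296 + 0.348004 + 0.522324 + 0.478616 + 0.413336 + 0.306397 = 2.451973

H = 2.452 bits/symbol


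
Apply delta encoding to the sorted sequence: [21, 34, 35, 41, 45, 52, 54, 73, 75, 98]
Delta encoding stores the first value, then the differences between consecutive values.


First value: 21
Deltas:
  34 - 21 = 13
  35 - 34 = 1
  41 - 35 = 6
  45 - 41 = 4
  52 - 45 = 7
  54 - 52 = 2
  73 - 54 = 19
  75 - 73 = 2
  98 - 75 = 23


Delta encoded: [21, 13, 1, 6, 4, 7, 2, 19, 2, 23]


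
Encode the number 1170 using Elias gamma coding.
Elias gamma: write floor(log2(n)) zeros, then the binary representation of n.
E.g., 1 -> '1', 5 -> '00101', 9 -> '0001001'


num_bits = floor(log2(1170)) + 1 = 11
leading_zeros = num_bits - 1 = 10
binary(1170) = 10010010010

Elias gamma(1170) = '0000000000' + '10010010010' = 000000000010010010010 (21 bits)


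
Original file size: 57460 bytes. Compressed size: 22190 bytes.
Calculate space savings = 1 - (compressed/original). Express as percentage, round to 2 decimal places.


ratio = compressed/original = 22190/57460 = 0.386182
savings = 1 - ratio = 1 - 0.386182 = 0.613818
as a percentage: 0.613818 * 100 = 61.38%

Space savings = 1 - 22190/57460 = 61.38%


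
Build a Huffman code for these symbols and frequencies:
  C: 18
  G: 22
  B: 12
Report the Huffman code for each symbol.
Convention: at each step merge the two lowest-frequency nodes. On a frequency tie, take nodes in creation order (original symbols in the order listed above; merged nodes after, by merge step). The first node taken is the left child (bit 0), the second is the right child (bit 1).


Huffman tree construction:
Step 1: Merge B(12) + C(18) = 30
Step 2: Merge G(22) + (B+C)(30) = 52
Read each symbol's code off the tree from the root (left child = 0, right child = 1).

Codes:
  C: 11 (length 2)
  G: 0 (length 1)
  B: 10 (length 2)
Average code length: 82/52 = 1.5769 bits/symbol


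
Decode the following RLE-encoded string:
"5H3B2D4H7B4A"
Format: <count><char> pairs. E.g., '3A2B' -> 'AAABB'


Expanding each <count><char> pair:
  5H -> 'HHHHH'
  3B -> 'BBB'
  2D -> 'DD'
  4H -> 'HHHH'
  7B -> 'BBBBBBB'
  4A -> 'AAAA'

Decoded = HHHHHBBBDDHHHHBBBBBBBAAAA


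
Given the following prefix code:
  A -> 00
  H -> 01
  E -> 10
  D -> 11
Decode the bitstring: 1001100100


Decoding step by step:
Bits 10 -> E
Bits 01 -> H
Bits 10 -> E
Bits 01 -> H
Bits 00 -> A


Decoded message: EHEHA


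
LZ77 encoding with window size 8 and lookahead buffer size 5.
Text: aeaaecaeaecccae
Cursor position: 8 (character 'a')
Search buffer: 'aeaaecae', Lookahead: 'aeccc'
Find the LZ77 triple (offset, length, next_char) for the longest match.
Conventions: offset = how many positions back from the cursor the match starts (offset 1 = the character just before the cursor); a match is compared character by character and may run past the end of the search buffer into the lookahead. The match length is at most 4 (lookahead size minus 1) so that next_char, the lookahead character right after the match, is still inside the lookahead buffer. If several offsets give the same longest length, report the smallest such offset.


Try each offset into the search buffer:
  offset=1 (pos 7, char 'e'): match length 0
  offset=2 (pos 6, char 'a'): match length 2
  offset=3 (pos 5, char 'c'): match length 0
  offset=4 (pos 4, char 'e'): match length 0
  offset=5 (pos 3, char 'a'): match length 3
  offset=6 (pos 2, char 'a'): match length 1
  offset=7 (pos 1, char 'e'): match length 0
  offset=8 (pos 0, char 'a'): match length 2
Longest match has length 3 at offset 5.
next_char = character at position 8 + 3 = 11 -> 'c'

Best match: offset=5, length=3 (matching 'aec' starting at position 3)
LZ77 triple: (5, 3, 'c')


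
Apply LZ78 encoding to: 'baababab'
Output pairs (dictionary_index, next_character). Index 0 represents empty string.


LZ78 encoding steps:
Dictionary: {0: ''}
Step 1: w='' (idx 0), next='b' -> output (0, 'b'), add 'b' as idx 1
Step 2: w='' (idx 0), next='a' -> output (0, 'a'), add 'a' as idx 2
Step 3: w='a' (idx 2), next='b' -> output (2, 'b'), add 'ab' as idx 3
Step 4: w='ab' (idx 3), next='a' -> output (3, 'a'), add 'aba' as idx 4
Step 5: w='b' (idx 1), end of input -> output (1, '')


Encoded: [(0, 'b'), (0, 'a'), (2, 'b'), (3, 'a'), (1, '')]


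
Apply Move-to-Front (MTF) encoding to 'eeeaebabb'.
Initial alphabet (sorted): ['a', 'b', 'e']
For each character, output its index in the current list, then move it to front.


MTF encoding:
'e': index 2 in ['a', 'b', 'e'] -> ['e', 'a', 'b']
'e': index 0 in ['e', 'a', 'b'] -> ['e', 'a', 'b']
'e': index 0 in ['e', 'a', 'b'] -> ['e', 'a', 'b']
'a': index 1 in ['e', 'a', 'b'] -> ['a', 'e', 'b']
'e': index 1 in ['a', 'e', 'b'] -> ['e', 'a', 'b']
'b': index 2 in ['e', 'a', 'b'] -> ['b', 'e', 'a']
'a': index 2 in ['b', 'e', 'a'] -> ['a', 'b', 'e']
'b': index 1 in ['a', 'b', 'e'] -> ['b', 'a', 'e']
'b': index 0 in ['b', 'a', 'e'] -> ['b', 'a', 'e']


Output: [2, 0, 0, 1, 1, 2, 2, 1, 0]


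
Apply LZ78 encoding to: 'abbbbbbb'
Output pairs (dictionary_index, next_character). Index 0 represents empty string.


LZ78 encoding steps:
Dictionary: {0: ''}
Step 1: w='' (idx 0), next='a' -> output (0, 'a'), add 'a' as idx 1
Step 2: w='' (idx 0), next='b' -> output (0, 'b'), add 'b' as idx 2
Step 3: w='b' (idx 2), next='b' -> output (2, 'b'), add 'bb' as idx 3
Step 4: w='bb' (idx 3), next='b' -> output (3, 'b'), add 'bbb' as idx 4
Step 5: w='b' (idx 2), end of input -> output (2, '')


Encoded: [(0, 'a'), (0, 'b'), (2, 'b'), (3, 'b'), (2, '')]


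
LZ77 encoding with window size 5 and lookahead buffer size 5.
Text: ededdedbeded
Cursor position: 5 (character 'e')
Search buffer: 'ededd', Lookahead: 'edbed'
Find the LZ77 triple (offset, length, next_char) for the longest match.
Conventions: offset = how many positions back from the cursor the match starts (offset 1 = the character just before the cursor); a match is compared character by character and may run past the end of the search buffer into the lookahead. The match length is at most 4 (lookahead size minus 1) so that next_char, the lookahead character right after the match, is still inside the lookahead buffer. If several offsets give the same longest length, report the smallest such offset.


Try each offset into the search buffer:
  offset=1 (pos 4, char 'd'): match length 0
  offset=2 (pos 3, char 'd'): match length 0
  offset=3 (pos 2, char 'e'): match length 2
  offset=4 (pos 1, char 'd'): match length 0
  offset=5 (pos 0, char 'e'): match length 2
Longest match has length 2, found at offsets 3, 5; take the smallest, offset 3.
next_char = character at position 5 + 2 = 7 -> 'b'

Best match: offset=3, length=2 (matching 'ed' starting at position 2)
LZ77 triple: (3, 2, 'b')


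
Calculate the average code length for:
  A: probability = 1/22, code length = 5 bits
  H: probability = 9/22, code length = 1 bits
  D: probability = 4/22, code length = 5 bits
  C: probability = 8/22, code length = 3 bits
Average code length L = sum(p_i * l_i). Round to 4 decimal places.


Weighted contributions p_i * l_i:
  A: (1/22) * 5 = 5/22
  H: (9/22) * 1 = 9/22
  D: (4/22) * 5 = 20/22
  C: (8/22) * 3 = 24/22
Sum = (5 + 9 + 20 + 24)/22 = 58/22

L = 58/22 = 2.6364 bits/symbol


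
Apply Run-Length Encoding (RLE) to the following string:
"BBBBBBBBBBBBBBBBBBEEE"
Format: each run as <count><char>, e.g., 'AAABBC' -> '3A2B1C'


Scanning runs left to right:
  i=0: run of 'B' x 18 -> '18B'
  i=18: run of 'E' x 3 -> '3E'

RLE = 18B3E


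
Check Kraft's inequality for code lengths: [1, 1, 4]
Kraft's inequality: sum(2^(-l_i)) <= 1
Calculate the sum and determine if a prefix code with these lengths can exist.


Sum = 2^(-1) + 2^(-1) + 2^(-4)
    = 0.5 + 0.5 + 0.0625
    = 17/16 = 1.0625
Since 1.0625 > 1, Kraft's inequality is NOT satisfied.
A prefix code with these lengths CANNOT exist.

Kraft sum = 1.0625. Not satisfied.


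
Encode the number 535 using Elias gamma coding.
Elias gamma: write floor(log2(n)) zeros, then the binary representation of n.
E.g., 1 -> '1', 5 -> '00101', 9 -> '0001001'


num_bits = floor(log2(535)) + 1 = 10
leading_zeros = num_bits - 1 = 9
binary(535) = 1000010111

Elias gamma(535) = '000000000' + '1000010111' = 0000000001000010111 (19 bits)


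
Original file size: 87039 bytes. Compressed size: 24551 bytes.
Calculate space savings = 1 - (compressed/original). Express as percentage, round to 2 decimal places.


ratio = compressed/original = 24551/87039 = 0.282069
savings = 1 - ratio = 1 - 0.282069 = 0.717931
as a percentage: 0.717931 * 100 = 71.79%

Space savings = 1 - 24551/87039 = 71.79%


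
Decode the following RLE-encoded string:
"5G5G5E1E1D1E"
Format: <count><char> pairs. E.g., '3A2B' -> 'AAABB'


Expanding each <count><char> pair:
  5G -> 'GGGGG'
  5G -> 'GGGGG'
  5E -> 'EEEEE'
  1E -> 'E'
  1D -> 'D'
  1E -> 'E'

Decoded = GGGGGGGGGGEEEEEEDE


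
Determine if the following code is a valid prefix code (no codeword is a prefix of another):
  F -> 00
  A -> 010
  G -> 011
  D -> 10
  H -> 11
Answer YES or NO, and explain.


Checking each pair (does one codeword prefix another?):
  F='00' vs A='010': no prefix
  F='00' vs G='011': no prefix
  F='00' vs D='10': no prefix
  F='00' vs H='11': no prefix
  A='010' vs F='00': no prefix
  A='010' vs G='011': no prefix
  A='010' vs D='10': no prefix
  A='010' vs H='11': no prefix
  G='011' vs F='00': no prefix
  G='011' vs A='010': no prefix
  G='011' vs D='10': no prefix
  G='011' vs H='11': no prefix
  D='10' vs F='00': no prefix
  D='10' vs A='010': no prefix
  D='10' vs G='011': no prefix
  D='10' vs H='11': no prefix
  H='11' vs F='00': no prefix
  H='11' vs A='010': no prefix
  H='11' vs G='011': no prefix
  H='11' vs D='10': no prefix
No violation found over all pairs.

YES -- this is a valid prefix code. No codeword is a prefix of any other codeword.


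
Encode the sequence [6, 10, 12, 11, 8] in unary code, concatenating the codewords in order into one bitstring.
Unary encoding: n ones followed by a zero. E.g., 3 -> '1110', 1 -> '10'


Encode each number as n ones followed by a terminating 0:
  6 -> 1111110 (7 bits)
  10 -> 11111111110 (11 bits)
  12 -> 1111111111110 (13 bits)
  11 -> 111111111110 (12 bits)
  8 -> 111111110 (9 bits)
Total length = 7 + 11 + 13 + 12 + 9 = 52 bits.

Unary([6, 10, 12, 11, 8]) = 1111110111111111101111111111110111111111110111111110 (52 bits)


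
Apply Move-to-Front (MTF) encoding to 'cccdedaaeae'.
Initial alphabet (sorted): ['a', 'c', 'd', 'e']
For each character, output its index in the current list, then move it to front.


MTF encoding:
'c': index 1 in ['a', 'c', 'd', 'e'] -> ['c', 'a', 'd', 'e']
'c': index 0 in ['c', 'a', 'd', 'e'] -> ['c', 'a', 'd', 'e']
'c': index 0 in ['c', 'a', 'd', 'e'] -> ['c', 'a', 'd', 'e']
'd': index 2 in ['c', 'a', 'd', 'e'] -> ['d', 'c', 'a', 'e']
'e': index 3 in ['d', 'c', 'a', 'e'] -> ['e', 'd', 'c', 'a']
'd': index 1 in ['e', 'd', 'c', 'a'] -> ['d', 'e', 'c', 'a']
'a': index 3 in ['d', 'e', 'c', 'a'] -> ['a', 'd', 'e', 'c']
'a': index 0 in ['a', 'd', 'e', 'c'] -> ['a', 'd', 'e', 'c']
'e': index 2 in ['a', 'd', 'e', 'c'] -> ['e', 'a', 'd', 'c']
'a': index 1 in ['e', 'a', 'd', 'c'] -> ['a', 'e', 'd', 'c']
'e': index 1 in ['a', 'e', 'd', 'c'] -> ['e', 'a', 'd', 'c']


Output: [1, 0, 0, 2, 3, 1, 3, 0, 2, 1, 1]


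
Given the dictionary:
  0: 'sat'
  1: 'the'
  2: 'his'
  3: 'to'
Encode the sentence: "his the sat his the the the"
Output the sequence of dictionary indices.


Look up each word in the dictionary:
  'his' -> 2
  'the' -> 1
  'sat' -> 0
  'his' -> 2
  'the' -> 1
  'the' -> 1
  'the' -> 1

Encoded: [2, 1, 0, 2, 1, 1, 1]


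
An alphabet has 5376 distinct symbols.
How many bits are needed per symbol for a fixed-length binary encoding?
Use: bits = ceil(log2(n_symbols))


log2(5376) = 12.3923
Bracket: 2^12 = 4096 < 5376 <= 2^13 = 8192
So ceil(log2(5376)) = 13

bits = ceil(log2(5376)) = ceil(12.3923) = 13 bits


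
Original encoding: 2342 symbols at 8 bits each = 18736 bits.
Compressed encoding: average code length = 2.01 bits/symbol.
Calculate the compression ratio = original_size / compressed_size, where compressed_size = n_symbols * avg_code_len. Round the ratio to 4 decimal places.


original_size = n_symbols * orig_bits = 2342 * 8 = 18736 bits
compressed_size = n_symbols * avg_code_len = 2342 * 2.01 = 4707.42 bits
ratio = original_size / compressed_size = 18736 / 4707.42 = 3.9801

Compression ratio = 3.9801


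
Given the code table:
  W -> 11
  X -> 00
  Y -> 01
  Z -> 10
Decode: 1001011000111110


Decoding:
10 -> Z
01 -> Y
01 -> Y
10 -> Z
00 -> X
11 -> W
11 -> W
10 -> Z


Result: ZYYZXWWZ


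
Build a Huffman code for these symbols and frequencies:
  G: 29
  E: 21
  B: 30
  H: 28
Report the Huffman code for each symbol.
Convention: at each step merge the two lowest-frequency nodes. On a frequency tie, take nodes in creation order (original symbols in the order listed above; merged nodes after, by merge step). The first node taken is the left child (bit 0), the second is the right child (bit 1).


Huffman tree construction:
Step 1: Merge E(21) + H(28) = 49
Step 2: Merge G(29) + B(30) = 59
Step 3: Merge (E+H)(49) + (G+B)(59) = 108
Read each symbol's code off the tree from the root (left child = 0, right child = 1).

Codes:
  G: 10 (length 2)
  E: 00 (length 2)
  B: 11 (length 2)
  H: 01 (length 2)
Average code length: 216/108 = 2.0000 bits/symbol


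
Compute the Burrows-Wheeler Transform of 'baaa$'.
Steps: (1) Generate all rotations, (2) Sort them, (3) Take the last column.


Rotations (sorted):
  0: $baaa -> last char: a
  1: a$baa -> last char: a
  2: aa$ba -> last char: a
  3: aaa$b -> last char: b
  4: baaa$ -> last char: $


BWT = aaab$


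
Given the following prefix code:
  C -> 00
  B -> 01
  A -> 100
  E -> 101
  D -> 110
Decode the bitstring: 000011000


Decoding step by step:
Bits 00 -> C
Bits 00 -> C
Bits 110 -> D
Bits 00 -> C


Decoded message: CCDC


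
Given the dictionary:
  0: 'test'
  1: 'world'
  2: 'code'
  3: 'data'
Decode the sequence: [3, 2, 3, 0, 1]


Look up each index in the dictionary:
  3 -> 'data'
  2 -> 'code'
  3 -> 'data'
  0 -> 'test'
  1 -> 'world'

Decoded: "data code data test world"


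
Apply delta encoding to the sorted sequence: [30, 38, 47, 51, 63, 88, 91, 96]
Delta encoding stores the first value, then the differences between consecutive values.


First value: 30
Deltas:
  38 - 30 = 8
  47 - 38 = 9
  51 - 47 = 4
  63 - 51 = 12
  88 - 63 = 25
  91 - 88 = 3
  96 - 91 = 5


Delta encoded: [30, 8, 9, 4, 12, 25, 3, 5]


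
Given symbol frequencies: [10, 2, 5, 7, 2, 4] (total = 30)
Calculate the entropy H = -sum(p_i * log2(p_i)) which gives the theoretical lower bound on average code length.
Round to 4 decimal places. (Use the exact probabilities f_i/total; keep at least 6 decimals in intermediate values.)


Per-symbol terms -p_i * log2(p_i) with p_i = f_i/30:
  p = 10/30 = 0.333333: log2(p) = -1.584963, -p*log2(p) = 0.528321
  p = 2/30 = 0.066667: log2(p) = -3.906891, -p*log2(p) = 0.260459
  p = 5/30 = 0.166667: log2(p) = -2.584963, -p*log2(p) = 0.430827
  p = 7/30 = 0.233333: log2(p) = -2.099536, -p*log2(p) = 0.489892
  p = 2/30 = 0.066667: log2(p) = -3.906891, -p*log2(p) = 0.260459
  p = 4/30 = 0.133333: log2(p) = -2.906891, -p*log2(p) = 0.387585
H = 0.528321 + 0.260459 + 0.430827 + 0.489892 + 0.260459 + 0.387585 = 2.357543

H = 2.3575 bits/symbol


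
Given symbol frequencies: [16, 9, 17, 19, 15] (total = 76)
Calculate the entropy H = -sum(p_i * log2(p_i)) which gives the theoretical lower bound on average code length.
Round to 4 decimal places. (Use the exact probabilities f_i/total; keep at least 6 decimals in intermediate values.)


Per-symbol terms -p_i * log2(p_i) with p_i = f_i/76:
  p = 16/76 = 0.210526: log2(p) = -2.247928, -p*log2(p) = 0.473248
  p = 9/76 = 0.118421: log2(p) = -3.078003, -p*log2(p) = 0.364500
  p = 17/76 = 0.223684: log2(p) = -2.160465, -p*log2(p) = 0.483262
  p = 19/76 = 0.250000: log2(p) = -2.000000, -p*log2(p) = 0.500000
  p = 15/76 = 0.197368: log2(p) = -2.341037, -p*log2(p) = 0.462047
H = 0.473248 + 0.364500 + 0.483262 + 0.500000 + 0.462047 = 2.283057

H = 2.2831 bits/symbol


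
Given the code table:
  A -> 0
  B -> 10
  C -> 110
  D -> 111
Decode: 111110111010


Decoding:
111 -> D
110 -> C
111 -> D
0 -> A
10 -> B


Result: DCDAB


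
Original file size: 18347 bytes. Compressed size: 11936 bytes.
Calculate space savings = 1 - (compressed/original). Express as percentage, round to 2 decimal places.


ratio = compressed/original = 11936/18347 = 0.65057
savings = 1 - ratio = 1 - 0.65057 = 0.34943
as a percentage: 0.34943 * 100 = 34.94%

Space savings = 1 - 11936/18347 = 34.94%


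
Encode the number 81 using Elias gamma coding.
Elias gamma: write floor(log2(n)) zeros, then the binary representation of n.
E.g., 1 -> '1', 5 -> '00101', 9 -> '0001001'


num_bits = floor(log2(81)) + 1 = 7
leading_zeros = num_bits - 1 = 6
binary(81) = 1010001

Elias gamma(81) = '000000' + '1010001' = 0000001010001 (13 bits)


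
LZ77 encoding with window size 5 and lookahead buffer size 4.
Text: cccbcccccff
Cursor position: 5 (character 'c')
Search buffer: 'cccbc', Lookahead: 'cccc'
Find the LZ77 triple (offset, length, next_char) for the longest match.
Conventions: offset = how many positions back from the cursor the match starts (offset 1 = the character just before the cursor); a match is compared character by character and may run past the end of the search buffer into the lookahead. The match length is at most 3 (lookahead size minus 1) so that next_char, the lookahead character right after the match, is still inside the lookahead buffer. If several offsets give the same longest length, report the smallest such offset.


Try each offset into the search buffer:
  offset=1 (pos 4, char 'c'): match length 3
  offset=2 (pos 3, char 'b'): match length 0
  offset=3 (pos 2, char 'c'): match length 1
  offset=4 (pos 1, char 'c'): match length 2
  offset=5 (pos 0, char 'c'): match length 3
Longest match has length 3, found at offsets 1, 5; take the smallest, offset 1.
next_char = character at position 5 + 3 = 8 -> 'c'

Best match: offset=1, length=3 (matching 'ccc' starting at position 4)
LZ77 triple: (1, 3, 'c')


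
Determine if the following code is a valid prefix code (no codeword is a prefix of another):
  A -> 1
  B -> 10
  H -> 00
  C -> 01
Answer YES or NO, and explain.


Checking each pair (does one codeword prefix another?):
  A='1' vs B='10': prefix -- VIOLATION

NO -- this is NOT a valid prefix code. A (1) is a prefix of B (10).
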